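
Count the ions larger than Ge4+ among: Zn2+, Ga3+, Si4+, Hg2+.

3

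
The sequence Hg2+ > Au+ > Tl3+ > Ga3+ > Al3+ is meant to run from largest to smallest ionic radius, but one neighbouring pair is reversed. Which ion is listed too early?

Check each adjacent pair. Hg2+ and Au+ are reversed: they are isoelectronic (78 e⁻) and Hg has more protons than Au (80 vs 79), making Hg2+ smaller. No other neighbouring pair contradicts the periodic trends, so Hg2+ is the ion listed too early.

Hg2+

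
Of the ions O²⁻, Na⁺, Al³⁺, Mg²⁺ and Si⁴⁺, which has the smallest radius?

Si⁴⁺

Each ion has 10 electrons. The ranking follows nuclear charge in reverse — greater Z gives a smaller radius. Si⁴⁺ (Z=14), Al³⁺ (Z=13), Mg²⁺ (Z=12), Na⁺ (Z=11), O²⁻ (Z=8).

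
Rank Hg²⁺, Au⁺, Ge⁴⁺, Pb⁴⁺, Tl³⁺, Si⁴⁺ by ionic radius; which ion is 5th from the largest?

Ge⁴⁺

First list Z and electron count for each: Si⁴⁺ (Z=14, 10 e⁻), Ge⁴⁺ (Z=32, 28 e⁻), Pb⁴⁺ (Z=82, 78 e⁻), Tl³⁺ (Z=81, 78 e⁻), Hg²⁺ (Z=80, 78 e⁻), Au⁺ (Z=79, 78 e⁻). Si⁴⁺ < Ge⁴⁺ (same group, period 3 vs 4); Ge⁴⁺ < Pb⁴⁺ (same group, period 4 vs 6); Pb⁴⁺ < Tl³⁺ (both 78 e⁻, Z=82>81); Tl³⁺ < Hg²⁺ (both 78 e⁻, Z=81>80); Hg²⁺ < Au⁺ (both 78 e⁻, Z=80>79).
So the order is Si⁴⁺ < Ge⁴⁺ < Pb⁴⁺ < Tl³⁺ < Hg²⁺ < Au⁺; the 5th-largest ion is Ge⁴⁺.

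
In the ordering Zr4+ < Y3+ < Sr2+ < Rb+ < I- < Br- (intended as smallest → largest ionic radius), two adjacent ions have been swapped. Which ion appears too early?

I-

Scanning neighbour by neighbour, only I-/Br- violates a trend: both in group 17 with the same charge; Br- (period 4) has the smaller radius. That makes I- the one sitting a position early relative to where it belongs.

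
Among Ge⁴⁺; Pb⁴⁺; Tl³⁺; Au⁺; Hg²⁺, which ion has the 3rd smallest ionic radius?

Tl³⁺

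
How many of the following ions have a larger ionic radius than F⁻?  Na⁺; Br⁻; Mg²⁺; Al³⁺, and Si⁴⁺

1

First list Z and electron count for each: Si⁴⁺: 10 e⁻, Z=14, Al³⁺: 10 e⁻, Z=13, Mg²⁺: 10 e⁻, Z=12, Na⁺: 10 e⁻, Z=11, F⁻: 10 e⁻, Z=9, Br⁻: 36 e⁻, Z=35. Si⁴⁺ < Al³⁺ (both 10 e⁻, Z=14>13); Al³⁺ < Mg²⁺ (isoelectronic, higher Z=13 is smaller); Mg²⁺ < Na⁺ (isoelectronic, higher Z=12 is smaller); Na⁺ < F⁻ (isoelectronic, higher Z=11 is smaller); F⁻ < Br⁻ (same group, 2 shells fewer).
Relative to F⁻, the ions that are larger are Br⁻. So 1 is larger.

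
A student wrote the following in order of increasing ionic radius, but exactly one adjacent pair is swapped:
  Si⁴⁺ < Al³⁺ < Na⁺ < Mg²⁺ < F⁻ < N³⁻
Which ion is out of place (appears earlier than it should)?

Na⁺

Scanning neighbour by neighbour, only Na⁺/Mg²⁺ violates a trend: both have 10 electrons but Z(Mg)=12 > Z(Na)=11, so Mg²⁺ should be the smaller of the two. That makes Na⁺ the one sitting a position early relative to where it belongs.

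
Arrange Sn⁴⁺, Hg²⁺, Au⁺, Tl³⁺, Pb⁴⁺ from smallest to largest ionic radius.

Sn⁴⁺ < Pb⁴⁺ < Tl³⁺ < Hg²⁺ < Au⁺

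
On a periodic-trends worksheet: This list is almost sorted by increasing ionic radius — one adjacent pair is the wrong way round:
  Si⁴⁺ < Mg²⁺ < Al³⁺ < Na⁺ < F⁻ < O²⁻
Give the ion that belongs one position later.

Mg²⁺

Compare adjacent ions: both have 10 electrons but Z(Al)=13 > Z(Mg)=12, so Al³⁺ should be the smaller of the two — yet in this increasing list Mg²⁺ sits before Al³⁺. Nothing else is reversed, so Mg²⁺ should move one place to the right.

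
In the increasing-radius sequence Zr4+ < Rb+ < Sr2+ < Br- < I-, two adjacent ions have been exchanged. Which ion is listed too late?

The pair Rb+, Sr2+ is the wrong way round — Sr2+ and Rb+ share 36 electrons; the higher nuclear charge on Sr (Z=38) contracts it more, so Sr2+ < Rb+. All other adjacent pairs agree with periodic trends, so Sr2+ is the misplaced ion.

Sr2+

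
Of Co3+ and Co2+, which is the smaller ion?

These are all Co ions. Removing more electrons (higher positive charge) pulls the remaining electrons in closer, so Co3+ is smallest and Co2+ is largest.

Co3+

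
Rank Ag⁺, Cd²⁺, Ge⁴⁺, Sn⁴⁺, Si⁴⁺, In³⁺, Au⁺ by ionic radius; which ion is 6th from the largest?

Ge⁴⁺

Tabulating Z and e⁻: Si⁴⁺ has 10 e⁻ (Z=14), Ge⁴⁺ has 28 e⁻ (Z=32), Sn⁴⁺ has 46 e⁻ (Z=50), In³⁺ has 46 e⁻ (Z=49), Cd²⁺ has 46 e⁻ (Z=48), Ag⁺ has 46 e⁻ (Z=47), Au⁺ has 78 e⁻ (Z=79). Si⁴⁺ < Ge⁴⁺ (same group, period 3 vs 4); Ge⁴⁺ < Sn⁴⁺ (same group, 1 shell fewer); Sn⁴⁺ < In³⁺ (isoelectronic, higher Z=50 is smaller); In³⁺ < Cd²⁺ (both 46 e⁻, Z=49>48); Cd²⁺ < Ag⁺ (isoelectronic, higher Z=48 is smaller); Ag⁺ < Au⁺ (same group, 1 shell fewer).
Ordering: Si⁴⁺ < Ge⁴⁺ < Sn⁴⁺ < In³⁺ < Cd²⁺ < Ag⁺ < Au⁺. The 6th largest is Ge⁴⁺.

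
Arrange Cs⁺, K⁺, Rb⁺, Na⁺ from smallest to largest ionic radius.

These ions sit in one column with identical charge. Each step down the periodic table adds a principal shell, increasing the radius.

Na⁺ < K⁺ < Rb⁺ < Cs⁺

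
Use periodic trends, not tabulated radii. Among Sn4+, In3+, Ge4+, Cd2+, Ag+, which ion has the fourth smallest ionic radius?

Cd2+

Tabulating Z and e⁻: Ge4+: 28 e⁻, Z=32, Sn4+: 46 e⁻, Z=50, In3+: 46 e⁻, Z=49, Cd2+: 46 e⁻, Z=48, Ag+: 46 e⁻, Z=47. Ge4+ < Sn4+ (same group, 1 shell fewer); Sn4+ < In3+ (both 46 e⁻, Z=50>49); In3+ < Cd2+ (both 46 e⁻, Z=49>48); Cd2+ < Ag+ (isoelectronic, higher Z=48 is smaller).
So the order is Ge4+ < Sn4+ < In3+ < Cd2+ < Ag+; the 4th-smallest ion is Cd2+.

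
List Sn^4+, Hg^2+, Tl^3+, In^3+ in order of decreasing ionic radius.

Hg^2+ > Tl^3+ > In^3+ > Sn^4+

Electron counts and nuclear charges: Sn^4+ (Z=50, 46 e⁻), In^3+ (Z=49, 46 e⁻), Tl^3+ (Z=81, 78 e⁻), Hg^2+ (Z=80, 78 e⁻). Sn^4+ < In^3+ (isoelectronic, higher Z=50 is smaller); In^3+ < Tl^3+ (same group, period 5 vs 6); Tl^3+ < Hg^2+ (isoelectronic, higher Z=81 is smaller).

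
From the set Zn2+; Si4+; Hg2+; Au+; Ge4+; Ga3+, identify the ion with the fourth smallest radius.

Zn2+

First list Z and electron count for each: Si4+ (Z=14, 10 e⁻), Ge4+ (Z=32, 28 e⁻), Ga3+ (Z=31, 28 e⁻), Zn2+ (Z=30, 28 e⁻), Hg2+ (Z=80, 78 e⁻), Au+ (Z=79, 78 e⁻). Si4+ < Ge4+ (same group, period 3 vs 4); Ge4+ < Ga3+ (isoelectronic, higher Z=32 is smaller); Ga3+ < Zn2+ (both 28 e⁻, Z=31>30); Zn2+ < Hg2+ (same group, 2 shells fewer); Hg2+ < Au+ (isoelectronic, higher Z=80 is smaller).
Full ascending order: Si4+ < Ge4+ < Ga3+ < Zn2+ < Hg2+ < Au+. Counting from the smallest, position 4 is Zn2+.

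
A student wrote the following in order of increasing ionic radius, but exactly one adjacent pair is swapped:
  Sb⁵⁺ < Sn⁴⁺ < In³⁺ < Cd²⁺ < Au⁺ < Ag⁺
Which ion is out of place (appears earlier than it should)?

Au⁺

Scanning neighbour by neighbour, only Au⁺/Ag⁺ violates a trend: Ag⁺ and Au⁺ are in one column with the same charge; the lighter period-5 ion has one fewer shell and is smaller. That makes Au⁺ the one sitting a position early relative to where it belongs.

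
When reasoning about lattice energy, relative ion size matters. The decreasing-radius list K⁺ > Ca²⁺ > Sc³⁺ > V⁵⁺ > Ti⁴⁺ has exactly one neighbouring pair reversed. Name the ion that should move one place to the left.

Check each adjacent pair. V⁵⁺ and Ti⁴⁺ are reversed: V⁵⁺ and Ti⁴⁺ share 18 electrons; the higher nuclear charge on V (Z=23) contracts it more, so V⁵⁺ < Ti⁴⁺. No other neighbouring pair contradicts the periodic trends, so Ti⁴⁺ is the ion listed too late.

Ti⁴⁺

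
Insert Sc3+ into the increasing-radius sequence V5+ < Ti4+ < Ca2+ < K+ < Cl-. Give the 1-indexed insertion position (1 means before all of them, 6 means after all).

Isoelectronic series (18 e⁻ each). Size is set by nuclear charge: more protons means a smaller ion. V5+ (Z=23), Ti4+ (Z=22), Sc3+ (Z=21), Ca2+ (Z=20), K+ (Z=19), Cl- (Z=17).
Merged order: V5+ < Ti4+ < Sc3+ < Ca2+ < K+ < Cl- — Sc3+ is number 3.

3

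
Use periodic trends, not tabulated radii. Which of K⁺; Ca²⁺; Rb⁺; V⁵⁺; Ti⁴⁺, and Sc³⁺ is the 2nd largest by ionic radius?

K⁺

First list Z and electron count for each: V⁵⁺ has 18 e⁻ (Z=23), Ti⁴⁺ has 18 e⁻ (Z=22), Sc³⁺ has 18 e⁻ (Z=21), Ca²⁺ has 18 e⁻ (Z=20), K⁺ has 18 e⁻ (Z=19), Rb⁺ has 36 e⁻ (Z=37). V⁵⁺ < Ti⁴⁺ (isoelectronic, higher Z=23 is smaller); Ti⁴⁺ < Sc³⁺ (both 18 e⁻, Z=22>21); Sc³⁺ < Ca²⁺ (both 18 e⁻, Z=21>20); Ca²⁺ < K⁺ (isoelectronic, higher Z=20 is smaller); K⁺ < Rb⁺ (same group, period 4 vs 5).
So the order is V⁵⁺ < Ti⁴⁺ < Sc³⁺ < Ca²⁺ < K⁺ < Rb⁺; the 2nd-largest ion is K⁺.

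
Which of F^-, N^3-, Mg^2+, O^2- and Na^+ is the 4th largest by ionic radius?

Isoelectronic series (10 e⁻ each). Size is set by nuclear charge: more protons means a smaller ion. Mg^2+ (Z=12), Na^+ (Z=11), F^- (Z=9), O^2- (Z=8), N^3- (Z=7).
That gives Mg^2+ < Na^+ < F^- < O^2- < N^3-. From the largest end, number 4 is Na^+.

Na^+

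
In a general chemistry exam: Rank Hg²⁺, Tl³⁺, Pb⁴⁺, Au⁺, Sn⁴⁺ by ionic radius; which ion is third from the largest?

Tl³⁺

Sn⁴⁺ (Z=50, 46 e⁻), Pb⁴⁺ (Z=82, 78 e⁻), Tl³⁺ (Z=81, 78 e⁻), Hg²⁺ (Z=80, 78 e⁻), Au⁺ (Z=79, 78 e⁻). Sn⁴⁺ < Pb⁴⁺ (same group, period 5 vs 6); Pb⁴⁺ < Tl³⁺ (both 78 e⁻, Z=82>81); Tl³⁺ < Hg²⁺ (both 78 e⁻, Z=81>80); Hg²⁺ < Au⁺ (isoelectronic, higher Z=80 is smaller).
That gives Sn⁴⁺ < Pb⁴⁺ < Tl³⁺ < Hg²⁺ < Au⁺. From the largest end, number 3 is Tl³⁺.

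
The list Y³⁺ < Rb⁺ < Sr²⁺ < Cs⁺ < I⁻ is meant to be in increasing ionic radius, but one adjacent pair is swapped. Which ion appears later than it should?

Scanning neighbour by neighbour, only Rb⁺/Sr²⁺ violates a trend: both have 36 electrons but Z(Sr)=38 > Z(Rb)=37, so Sr²⁺ should be the smaller of the two. That makes Sr²⁺ the one sitting a position late relative to where it belongs.

Sr²⁺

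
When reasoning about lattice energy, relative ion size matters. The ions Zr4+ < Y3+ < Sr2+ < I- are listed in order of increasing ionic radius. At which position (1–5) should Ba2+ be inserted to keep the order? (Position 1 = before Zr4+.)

4

First list Z and electron count for each: Zr4+ has 36 e⁻ (Z=40), Y3+ has 36 e⁻ (Z=39), Sr2+ has 36 e⁻ (Z=38), Ba2+ has 54 e⁻ (Z=56), I- has 54 e⁻ (Z=53). Zr4+ < Y3+ (both 36 e⁻, Z=40>39); Y3+ < Sr2+ (both 36 e⁻, Z=39>38); Sr2+ < Ba2+ (same group, period 5 vs 6); Ba2+ < I- (isoelectronic, higher Z=56 is smaller).
The complete sequence is Zr4+ < Y3+ < Sr2+ < Ba2+ < I-. Ba2+ sits at position 4.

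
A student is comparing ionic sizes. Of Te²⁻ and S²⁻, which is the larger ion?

These ions sit in one column with identical charge. Each step down the periodic table adds a principal shell, increasing the radius.

Te²⁻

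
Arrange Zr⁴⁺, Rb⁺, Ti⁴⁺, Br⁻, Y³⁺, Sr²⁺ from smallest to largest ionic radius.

Ti⁴⁺ < Zr⁴⁺ < Y³⁺ < Sr²⁺ < Rb⁺ < Br⁻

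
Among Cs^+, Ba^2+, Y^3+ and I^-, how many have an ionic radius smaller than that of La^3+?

Electron counts and nuclear charges: Y^3+ (Z=39, 36 e⁻), La^3+ (Z=57, 54 e⁻), Ba^2+ (Z=56, 54 e⁻), Cs^+ (Z=55, 54 e⁻), I^- (Z=53, 54 e⁻). Y^3+ < La^3+ (same group, 1 shell fewer); La^3+ < Ba^2+ (both 54 e⁻, Z=57>56); Ba^2+ < Cs^+ (isoelectronic, higher Z=56 is smaller); Cs^+ < I^- (isoelectronic, higher Z=55 is smaller).
Relative to La^3+, the ions that are smaller are Y^3+. Count: 1.

1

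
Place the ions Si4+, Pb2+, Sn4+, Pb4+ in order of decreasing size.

Pb2+ > Pb4+ > Sn4+ > Si4+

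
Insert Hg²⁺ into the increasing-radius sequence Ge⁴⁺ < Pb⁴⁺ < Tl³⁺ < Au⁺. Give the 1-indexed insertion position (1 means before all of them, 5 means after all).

4

Electron counts and nuclear charges: Ge⁴⁺: 28 e⁻, Z=32, Pb⁴⁺: 78 e⁻, Z=82, Tl³⁺: 78 e⁻, Z=81, Hg²⁺: 78 e⁻, Z=80, Au⁺: 78 e⁻, Z=79. Ge⁴⁺ < Pb⁴⁺ (same group, 2 shells fewer); Pb⁴⁺ < Tl³⁺ (both 78 e⁻, Z=82>81); Tl³⁺ < Hg²⁺ (isoelectronic, higher Z=81 is smaller); Hg²⁺ < Au⁺ (isoelectronic, higher Z=80 is smaller).
Merged order: Ge⁴⁺ < Pb⁴⁺ < Tl³⁺ < Hg²⁺ < Au⁺ — Hg²⁺ is number 4.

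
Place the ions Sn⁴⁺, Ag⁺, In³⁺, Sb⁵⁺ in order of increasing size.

Sb⁵⁺ < Sn⁴⁺ < In³⁺ < Ag⁺

These species are isoelectronic with 46 electrons. The only difference is the number of protons: Sb⁵⁺ (Z=51), Sn⁴⁺ (Z=50), In³⁺ (Z=49), Ag⁺ (Z=47). The strongest nuclear pull (Sb⁵⁺) gives the smallest ion.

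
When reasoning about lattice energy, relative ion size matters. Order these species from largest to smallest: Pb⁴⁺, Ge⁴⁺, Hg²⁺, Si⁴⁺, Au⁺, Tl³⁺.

Electron counts and nuclear charges: Si⁴⁺: 10 e⁻, Z=14, Ge⁴⁺: 28 e⁻, Z=32, Pb⁴⁺: 78 e⁻, Z=82, Tl³⁺: 78 e⁻, Z=81, Hg²⁺: 78 e⁻, Z=80, Au⁺: 78 e⁻, Z=79. Si⁴⁺ < Ge⁴⁺ (same group, 1 shell fewer); Ge⁴⁺ < Pb⁴⁺ (same group, 2 shells fewer); Pb⁴⁺ < Tl³⁺ (both 78 e⁻, Z=82>81); Tl³⁺ < Hg²⁺ (isoelectronic, higher Z=81 is smaller); Hg²⁺ < Au⁺ (both 78 e⁻, Z=80>79).

Au⁺ > Hg²⁺ > Tl³⁺ > Pb⁴⁺ > Ge⁴⁺ > Si⁴⁺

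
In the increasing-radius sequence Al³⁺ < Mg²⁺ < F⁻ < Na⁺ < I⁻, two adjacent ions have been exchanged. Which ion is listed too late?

Na⁺

Check each adjacent pair. F⁻ and Na⁺ are reversed: they are isoelectronic (10 e⁻) and Na has more protons than F (11 vs 9), making Na⁺ smaller. No other neighbouring pair contradicts the periodic trends, so Na⁺ is the ion listed too late.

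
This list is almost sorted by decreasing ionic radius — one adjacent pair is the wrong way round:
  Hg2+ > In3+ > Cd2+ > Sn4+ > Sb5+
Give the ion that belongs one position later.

In3+

The pair In3+, Cd2+ is the wrong way round — they are isoelectronic (46 e⁻) and In has more protons than Cd (49 vs 48), making In3+ smaller. All other adjacent pairs agree with periodic trends, so In3+ is the misplaced ion.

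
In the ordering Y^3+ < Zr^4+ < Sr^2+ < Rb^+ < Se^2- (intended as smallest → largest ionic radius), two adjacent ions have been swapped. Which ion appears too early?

Y^3+

Scanning neighbour by neighbour, only Y^3+/Zr^4+ violates a trend: Zr^4+ and Y^3+ share 36 electrons; the higher nuclear charge on Zr (Z=40) contracts it more, so Zr^4+ < Y^3+. That makes Y^3+ the one sitting a position early relative to where it belongs.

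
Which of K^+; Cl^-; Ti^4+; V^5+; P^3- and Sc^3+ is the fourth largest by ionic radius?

Sc^3+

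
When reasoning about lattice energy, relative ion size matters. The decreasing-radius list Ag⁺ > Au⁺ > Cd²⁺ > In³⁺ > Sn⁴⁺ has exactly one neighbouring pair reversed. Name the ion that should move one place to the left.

Au⁺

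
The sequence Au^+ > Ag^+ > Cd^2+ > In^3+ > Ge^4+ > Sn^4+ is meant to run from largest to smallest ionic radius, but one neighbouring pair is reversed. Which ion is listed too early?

Check each adjacent pair. Ge^4+ and Sn^4+ are reversed: both in group 14 with the same charge; Ge^4+ (period 4) has the smaller radius. No other neighbouring pair contradicts the periodic trends, so Ge^4+ is the ion listed too early.

Ge^4+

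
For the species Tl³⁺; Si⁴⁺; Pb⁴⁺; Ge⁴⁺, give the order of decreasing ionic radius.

First list Z and electron count for each: Si⁴⁺ has 10 e⁻ (Z=14), Ge⁴⁺ has 28 e⁻ (Z=32), Pb⁴⁺ has 78 e⁻ (Z=82), Tl³⁺ has 78 e⁻ (Z=81). Si⁴⁺ < Ge⁴⁺ (same group, period 3 vs 4); Ge⁴⁺ < Pb⁴⁺ (same group, 2 shells fewer); Pb⁴⁺ < Tl³⁺ (isoelectronic, higher Z=82 is smaller).

Tl³⁺ > Pb⁴⁺ > Ge⁴⁺ > Si⁴⁺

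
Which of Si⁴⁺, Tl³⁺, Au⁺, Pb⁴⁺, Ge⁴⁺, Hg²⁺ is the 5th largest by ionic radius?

First list Z and electron count for each: Si⁴⁺ (Z=14, 10 e⁻), Ge⁴⁺ (Z=32, 28 e⁻), Pb⁴⁺ (Z=82, 78 e⁻), Tl³⁺ (Z=81, 78 e⁻), Hg²⁺ (Z=80, 78 e⁻), Au⁺ (Z=79, 78 e⁻). Si⁴⁺ < Ge⁴⁺ (same group, period 3 vs 4); Ge⁴⁺ < Pb⁴⁺ (same group, 2 shells fewer); Pb⁴⁺ < Tl³⁺ (both 78 e⁻, Z=82>81); Tl³⁺ < Hg²⁺ (isoelectronic, higher Z=81 is smaller); Hg²⁺ < Au⁺ (both 78 e⁻, Z=80>79).
That gives Si⁴⁺ < Ge⁴⁺ < Pb⁴⁺ < Tl³⁺ < Hg²⁺ < Au⁺. From the largest end, number 5 is Ge⁴⁺.

Ge⁴⁺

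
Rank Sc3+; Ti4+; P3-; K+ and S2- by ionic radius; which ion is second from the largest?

These species are isoelectronic with 18 electrons. The only difference is the number of protons: Ti4+ (Z=22), Sc3+ (Z=21), K+ (Z=19), S2- (Z=16), P3- (Z=15). The strongest nuclear pull (Ti4+) gives the smallest ion.
That gives Ti4+ < Sc3+ < K+ < S2- < P3-. From the largest end, number 2 is S2-.

S2-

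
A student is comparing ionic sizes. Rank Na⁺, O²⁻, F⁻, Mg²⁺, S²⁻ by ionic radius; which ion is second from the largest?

O²⁻

Mg²⁺ has 10 e⁻ (Z=12), Na⁺ has 10 e⁻ (Z=11), F⁻ has 10 e⁻ (Z=9), O²⁻ has 10 e⁻ (Z=8), S²⁻ has 18 e⁻ (Z=16). Mg²⁺ < Na⁺ (isoelectronic, higher Z=12 is smaller); Na⁺ < F⁻ (isoelectronic, higher Z=11 is smaller); F⁻ < O²⁻ (isoelectronic, higher Z=9 is smaller); O²⁻ < S²⁻ (same group, 1 shell fewer).
So the order is Mg²⁺ < Na⁺ < F⁻ < O²⁻ < S²⁻; the 2nd-largest ion is O²⁻.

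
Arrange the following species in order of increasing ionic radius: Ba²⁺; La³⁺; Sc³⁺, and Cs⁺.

Sc³⁺ < La³⁺ < Ba²⁺ < Cs⁺

First list Z and electron count for each: Sc³⁺ (Z=21, 18 e⁻), La³⁺ (Z=57, 54 e⁻), Ba²⁺ (Z=56, 54 e⁻), Cs⁺ (Z=55, 54 e⁻). Sc³⁺ < La³⁺ (same group, 2 shells fewer); La³⁺ < Ba²⁺ (isoelectronic, higher Z=57 is smaller); Ba²⁺ < Cs⁺ (isoelectronic, higher Z=56 is smaller).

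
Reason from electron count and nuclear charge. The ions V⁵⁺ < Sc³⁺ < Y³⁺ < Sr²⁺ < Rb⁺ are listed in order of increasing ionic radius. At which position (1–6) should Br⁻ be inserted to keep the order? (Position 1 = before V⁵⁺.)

6

Electron counts and nuclear charges: V⁵⁺ has 18 e⁻ (Z=23), Sc³⁺ has 18 e⁻ (Z=21), Y³⁺ has 36 e⁻ (Z=39), Sr²⁺ has 36 e⁻ (Z=38), Rb⁺ has 36 e⁻ (Z=37), Br⁻ has 36 e⁻ (Z=35). V⁵⁺ < Sc³⁺ (both 18 e⁻, Z=23>21); Sc³⁺ < Y³⁺ (same group, 1 shell fewer); Y³⁺ < Sr²⁺ (isoelectronic, higher Z=39 is smaller); Sr²⁺ < Rb⁺ (both 36 e⁻, Z=38>37); Rb⁺ < Br⁻ (isoelectronic, higher Z=37 is smaller).
Putting Br⁻ in gives V⁵⁺ < Sc³⁺ < Y³⁺ < Sr²⁺ < Rb⁺ < Br⁻; it lands at slot 6.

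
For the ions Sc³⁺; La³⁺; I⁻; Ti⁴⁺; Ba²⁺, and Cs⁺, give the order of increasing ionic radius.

Ti⁴⁺ < Sc³⁺ < La³⁺ < Ba²⁺ < Cs⁺ < I⁻

First list Z and electron count for each: Ti⁴⁺: 18 e⁻, Z=22, Sc³⁺: 18 e⁻, Z=21, La³⁺: 54 e⁻, Z=57, Ba²⁺: 54 e⁻, Z=56, Cs⁺: 54 e⁻, Z=55, I⁻: 54 e⁻, Z=53. Ti⁴⁺ < Sc³⁺ (isoelectronic, higher Z=22 is smaller); Sc³⁺ < La³⁺ (same group, period 4 vs 6); La³⁺ < Ba²⁺ (isoelectronic, higher Z=57 is smaller); Ba²⁺ < Cs⁺ (both 54 e⁻, Z=56>55); Cs⁺ < I⁻ (isoelectronic, higher Z=55 is smaller).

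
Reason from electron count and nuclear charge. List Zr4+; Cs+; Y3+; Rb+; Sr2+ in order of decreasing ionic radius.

Cs+ > Rb+ > Sr2+ > Y3+ > Zr4+

Electron counts and nuclear charges: Zr4+: 36 e⁻, Z=40, Y3+: 36 e⁻, Z=39, Sr2+: 36 e⁻, Z=38, Rb+: 36 e⁻, Z=37, Cs+: 54 e⁻, Z=55. Zr4+ < Y3+ (isoelectronic, higher Z=40 is smaller); Y3+ < Sr2+ (both 36 e⁻, Z=39>38); Sr2+ < Rb+ (both 36 e⁻, Z=38>37); Rb+ < Cs+ (same group, period 5 vs 6).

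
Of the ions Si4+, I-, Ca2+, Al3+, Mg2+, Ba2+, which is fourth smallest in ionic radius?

Si4+ (Z=14, 10 e⁻), Al3+ (Z=13, 10 e⁻), Mg2+ (Z=12, 10 e⁻), Ca2+ (Z=20, 18 e⁻), Ba2+ (Z=56, 54 e⁻), I- (Z=53, 54 e⁻). Si4+ < Al3+ (isoelectronic, higher Z=14 is smaller); Al3+ < Mg2+ (isoelectronic, higher Z=13 is smaller); Mg2+ < Ca2+ (same group, period 3 vs 4); Ca2+ < Ba2+ (same group, 2 shells fewer); Ba2+ < I- (isoelectronic, higher Z=56 is smaller).
So the order is Si4+ < Al3+ < Mg2+ < Ca2+ < Ba2+ < I-; the 4th-smallest ion is Ca2+.

Ca2+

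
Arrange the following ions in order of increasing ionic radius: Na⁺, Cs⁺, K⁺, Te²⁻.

Na⁺ < K⁺ < Cs⁺ < Te²⁻

Electron counts and nuclear charges: Na⁺ has 10 e⁻ (Z=11), K⁺ has 18 e⁻ (Z=19), Cs⁺ has 54 e⁻ (Z=55), Te²⁻ has 54 e⁻ (Z=52). Na⁺ < K⁺ (same group, period 3 vs 4); K⁺ < Cs⁺ (same group, period 4 vs 6); Cs⁺ < Te²⁻ (both 54 e⁻, Z=55>52).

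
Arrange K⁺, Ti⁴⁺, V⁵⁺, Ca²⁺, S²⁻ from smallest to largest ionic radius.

All of these have 18 electrons (isoelectronic). With the same electron cloud, the ion with the most protons pulls it in tightest. Nuclear charges: V⁵⁺ (Z=23), Ti⁴⁺ (Z=22), Ca²⁺ (Z=20), K⁺ (Z=19), S²⁻ (Z=16). Highest Z is smallest.

V⁵⁺ < Ti⁴⁺ < Ca²⁺ < K⁺ < S²⁻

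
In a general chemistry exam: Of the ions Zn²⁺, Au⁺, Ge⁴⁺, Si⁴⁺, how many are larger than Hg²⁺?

Electron counts and nuclear charges: Si⁴⁺ (Z=14, 10 e⁻), Ge⁴⁺ (Z=32, 28 e⁻), Zn²⁺ (Z=30, 28 e⁻), Hg²⁺ (Z=80, 78 e⁻), Au⁺ (Z=79, 78 e⁻). Si⁴⁺ < Ge⁴⁺ (same group, 1 shell fewer); Ge⁴⁺ < Zn²⁺ (both 28 e⁻, Z=32>30); Zn²⁺ < Hg²⁺ (same group, period 4 vs 6); Hg²⁺ < Au⁺ (both 78 e⁻, Z=80>79).
Relative to Hg²⁺, the ions that are larger are Au⁺. Count: 1.

1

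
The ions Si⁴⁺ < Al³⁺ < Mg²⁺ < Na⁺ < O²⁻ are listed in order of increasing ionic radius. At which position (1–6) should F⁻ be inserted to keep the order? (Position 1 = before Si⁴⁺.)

5

Isoelectronic series (10 e⁻ each). Size is set by nuclear charge: more protons means a smaller ion. Si⁴⁺ (Z=14), Al³⁺ (Z=13), Mg²⁺ (Z=12), Na⁺ (Z=11), F⁻ (Z=9), O²⁻ (Z=8).
The complete sequence is Si⁴⁺ < Al³⁺ < Mg²⁺ < Na⁺ < F⁻ < O²⁻. F⁻ sits at position 5.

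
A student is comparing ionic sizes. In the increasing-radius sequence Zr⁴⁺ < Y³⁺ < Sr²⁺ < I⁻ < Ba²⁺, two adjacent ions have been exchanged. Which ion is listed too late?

Ba²⁺

Scanning neighbour by neighbour, only I⁻/Ba²⁺ violates a trend: both have 54 electrons but Z(Ba)=56 > Z(I)=53, so Ba²⁺ should be the smaller of the two. That makes Ba²⁺ the one sitting a position late relative to where it belongs.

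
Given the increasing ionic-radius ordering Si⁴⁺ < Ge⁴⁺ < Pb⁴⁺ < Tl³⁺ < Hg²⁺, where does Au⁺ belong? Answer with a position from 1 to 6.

Si⁴⁺: 10 e⁻, Z=14, Ge⁴⁺: 28 e⁻, Z=32, Pb⁴⁺: 78 e⁻, Z=82, Tl³⁺: 78 e⁻, Z=81, Hg²⁺: 78 e⁻, Z=80, Au⁺: 78 e⁻, Z=79. Si⁴⁺ < Ge⁴⁺ (same group, period 3 vs 4); Ge⁴⁺ < Pb⁴⁺ (same group, 2 shells fewer); Pb⁴⁺ < Tl³⁺ (both 78 e⁻, Z=82>81); Tl³⁺ < Hg²⁺ (both 78 e⁻, Z=81>80); Hg²⁺ < Au⁺ (isoelectronic, higher Z=80 is smaller).
Merged order: Si⁴⁺ < Ge⁴⁺ < Pb⁴⁺ < Tl³⁺ < Hg²⁺ < Au⁺ — Au⁺ is number 6.

6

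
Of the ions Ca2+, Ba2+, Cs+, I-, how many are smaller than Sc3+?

0

Electron counts and nuclear charges: Sc3+ (Z=21, 18 e⁻), Ca2+ (Z=20, 18 e⁻), Ba2+ (Z=56, 54 e⁻), Cs+ (Z=55, 54 e⁻), I- (Z=53, 54 e⁻). Sc3+ < Ca2+ (both 18 e⁻, Z=21>20); Ca2+ < Ba2+ (same group, 2 shells fewer); Ba2+ < Cs+ (isoelectronic, higher Z=56 is smaller); Cs+ < I- (isoelectronic, higher Z=55 is smaller).
Ordering all of them (including Sc3+) by radius gives Sc3+ < Ca2+ < Ba2+ < Cs+ < I-. That's 0.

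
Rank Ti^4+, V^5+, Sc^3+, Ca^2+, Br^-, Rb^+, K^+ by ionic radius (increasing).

V^5+ < Ti^4+ < Sc^3+ < Ca^2+ < K^+ < Rb^+ < Br^-

Work out protons and electrons: V^5+: 18 e⁻, Z=23, Ti^4+: 18 e⁻, Z=22, Sc^3+: 18 e⁻, Z=21, Ca^2+: 18 e⁻, Z=20, K^+: 18 e⁻, Z=19, Rb^+: 36 e⁻, Z=37, Br^-: 36 e⁻, Z=35. V^5+ < Ti^4+ (isoelectronic, higher Z=23 is smaller); Ti^4+ < Sc^3+ (isoelectronic, higher Z=22 is smaller); Sc^3+ < Ca^2+ (both 18 e⁻, Z=21>20); Ca^2+ < K^+ (isoelectronic, higher Z=20 is smaller); K^+ < Rb^+ (same group, period 4 vs 5); Rb^+ < Br^- (isoelectronic, higher Z=37 is smaller).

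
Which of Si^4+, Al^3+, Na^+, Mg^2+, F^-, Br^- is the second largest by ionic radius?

F^-

Tabulating Z and e⁻: Si^4+: 10 e⁻, Z=14, Al^3+: 10 e⁻, Z=13, Mg^2+: 10 e⁻, Z=12, Na^+: 10 e⁻, Z=11, F^-: 10 e⁻, Z=9, Br^-: 36 e⁻, Z=35. Si^4+ < Al^3+ (both 10 e⁻, Z=14>13); Al^3+ < Mg^2+ (both 10 e⁻, Z=13>12); Mg^2+ < Na^+ (isoelectronic, higher Z=12 is smaller); Na^+ < F^- (both 10 e⁻, Z=11>9); F^- < Br^- (same group, period 2 vs 4).
So the order is Si^4+ < Al^3+ < Mg^2+ < Na^+ < F^- < Br^-; the 2nd-largest ion is F^-.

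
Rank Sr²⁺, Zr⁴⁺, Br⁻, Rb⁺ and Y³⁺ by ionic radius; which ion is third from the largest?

Each ion has 36 electrons. The ranking follows nuclear charge in reverse — greater Z gives a smaller radius. Zr⁴⁺ (Z=40), Y³⁺ (Z=39), Sr²⁺ (Z=38), Rb⁺ (Z=37), Br⁻ (Z=35).
That gives Zr⁴⁺ < Y³⁺ < Sr²⁺ < Rb⁺ < Br⁻. From the largest end, number 3 is Sr²⁺.

Sr²⁺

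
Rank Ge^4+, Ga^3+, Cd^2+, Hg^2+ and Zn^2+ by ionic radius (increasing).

Ge^4+ has 28 e⁻ (Z=32), Ga^3+ has 28 e⁻ (Z=31), Zn^2+ has 28 e⁻ (Z=30), Cd^2+ has 46 e⁻ (Z=48), Hg^2+ has 78 e⁻ (Z=80). Ge^4+ < Ga^3+ (both 28 e⁻, Z=32>31); Ga^3+ < Zn^2+ (both 28 e⁻, Z=31>30); Zn^2+ < Cd^2+ (same group, 1 shell fewer); Cd^2+ < Hg^2+ (same group, period 5 vs 6).

Ge^4+ < Ga^3+ < Zn^2+ < Cd^2+ < Hg^2+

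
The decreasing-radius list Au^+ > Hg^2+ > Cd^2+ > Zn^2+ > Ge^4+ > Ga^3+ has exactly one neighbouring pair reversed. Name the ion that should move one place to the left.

The pair Ge^4+, Ga^3+ is the wrong way round — Ge^4+ and Ga^3+ share 28 electrons; the higher nuclear charge on Ge (Z=32) contracts it more, so Ge^4+ < Ga^3+. All other adjacent pairs agree with periodic trends, so Ga^3+ is the misplaced ion.

Ga^3+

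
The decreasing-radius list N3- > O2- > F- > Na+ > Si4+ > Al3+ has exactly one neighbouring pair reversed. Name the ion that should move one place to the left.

The pair Si4+, Al3+ is the wrong way round — they are isoelectronic (10 e⁻) and Si has more protons than Al (14 vs 13), making Si4+ smaller. All other adjacent pairs agree with periodic trends, so Al3+ is the misplaced ion.

Al3+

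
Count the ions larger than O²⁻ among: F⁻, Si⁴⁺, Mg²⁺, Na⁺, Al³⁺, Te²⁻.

Work out protons and electrons: Si⁴⁺ (Z=14, 10 e⁻), Al³⁺ (Z=13, 10 e⁻), Mg²⁺ (Z=12, 10 e⁻), Na⁺ (Z=11, 10 e⁻), F⁻ (Z=9, 10 e⁻), O²⁻ (Z=8, 10 e⁻), Te²⁻ (Z=52, 54 e⁻). Si⁴⁺ < Al³⁺ (isoelectronic, higher Z=14 is smaller); Al³⁺ < Mg²⁺ (isoelectronic, higher Z=13 is smaller); Mg²⁺ < Na⁺ (both 10 e⁻, Z=12>11); Na⁺ < F⁻ (isoelectronic, higher Z=11 is smaller); F⁻ < O²⁻ (isoelectronic, higher Z=9 is smaller); O²⁻ < Te²⁻ (same group, period 2 vs 5).
Overall: Si⁴⁺ < Al³⁺ < Mg²⁺ < Na⁺ < F⁻ < O²⁻ < Te²⁻. O²⁻ has 5 below it and 1 above. That's 1.

1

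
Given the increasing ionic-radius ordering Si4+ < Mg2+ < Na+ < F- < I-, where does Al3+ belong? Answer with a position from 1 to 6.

First list Z and electron count for each: Si4+: 10 e⁻, Z=14, Al3+: 10 e⁻, Z=13, Mg2+: 10 e⁻, Z=12, Na+: 10 e⁻, Z=11, F-: 10 e⁻, Z=9, I-: 54 e⁻, Z=53. Si4+ < Al3+ (isoelectronic, higher Z=14 is smaller); Al3+ < Mg2+ (isoelectronic, higher Z=13 is smaller); Mg2+ < Na+ (isoelectronic, higher Z=12 is smaller); Na+ < F- (isoelectronic, higher Z=11 is smaller); F- < I- (same group, period 2 vs 5).
Merged order: Si4+ < Al3+ < Mg2+ < Na+ < F- < I- — Al3+ is number 2.

2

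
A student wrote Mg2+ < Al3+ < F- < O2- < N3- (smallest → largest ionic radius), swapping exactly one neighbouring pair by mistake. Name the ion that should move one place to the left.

The pair Mg2+, Al3+ is the wrong way round — they are isoelectronic (10 e⁻) and Al has more protons than Mg (13 vs 12), making Al3+ smaller. All other adjacent pairs agree with periodic trends, so Al3+ is the misplaced ion.

Al3+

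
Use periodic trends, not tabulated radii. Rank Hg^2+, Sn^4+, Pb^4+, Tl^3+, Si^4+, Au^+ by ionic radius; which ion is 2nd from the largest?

Tabulating Z and e⁻: Si^4+ (Z=14, 10 e⁻), Sn^4+ (Z=50, 46 e⁻), Pb^4+ (Z=82, 78 e⁻), Tl^3+ (Z=81, 78 e⁻), Hg^2+ (Z=80, 78 e⁻), Au^+ (Z=79, 78 e⁻). Si^4+ < Sn^4+ (same group, 2 shells fewer); Sn^4+ < Pb^4+ (same group, period 5 vs 6); Pb^4+ < Tl^3+ (isoelectronic, higher Z=82 is smaller); Tl^3+ < Hg^2+ (isoelectronic, higher Z=81 is smaller); Hg^2+ < Au^+ (isoelectronic, higher Z=80 is smaller).
So the order is Si^4+ < Sn^4+ < Pb^4+ < Tl^3+ < Hg^2+ < Au^+; the 2nd-largest ion is Hg^2+.

Hg^2+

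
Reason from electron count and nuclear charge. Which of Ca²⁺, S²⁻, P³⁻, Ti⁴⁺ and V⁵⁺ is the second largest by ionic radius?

S²⁻

Each ion has 18 electrons. The ranking follows nuclear charge in reverse — greater Z gives a smaller radius. V⁵⁺ (Z=23), Ti⁴⁺ (Z=22), Ca²⁺ (Z=20), S²⁻ (Z=16), P³⁻ (Z=15).
That gives V⁵⁺ < Ti⁴⁺ < Ca²⁺ < S²⁻ < P³⁻. From the largest end, number 2 is S²⁻.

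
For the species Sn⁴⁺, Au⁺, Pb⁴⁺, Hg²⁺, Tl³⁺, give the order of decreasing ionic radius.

Tabulating Z and e⁻: Sn⁴⁺ (Z=50, 46 e⁻), Pb⁴⁺ (Z=82, 78 e⁻), Tl³⁺ (Z=81, 78 e⁻), Hg²⁺ (Z=80, 78 e⁻), Au⁺ (Z=79, 78 e⁻). Sn⁴⁺ < Pb⁴⁺ (same group, period 5 vs 6); Pb⁴⁺ < Tl³⁺ (both 78 e⁻, Z=82>81); Tl³⁺ < Hg²⁺ (both 78 e⁻, Z=81>80); Hg²⁺ < Au⁺ (isoelectronic, higher Z=80 is smaller).

Au⁺ > Hg²⁺ > Tl³⁺ > Pb⁴⁺ > Sn⁴⁺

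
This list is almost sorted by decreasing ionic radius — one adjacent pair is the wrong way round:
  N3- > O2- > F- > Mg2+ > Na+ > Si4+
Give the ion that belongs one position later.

The pair Mg2+, Na+ is the wrong way round — they are isoelectronic (10 e⁻) and Mg has more protons than Na (12 vs 11), making Mg2+ smaller. All other adjacent pairs agree with periodic trends, so Mg2+ is the misplaced ion.

Mg2+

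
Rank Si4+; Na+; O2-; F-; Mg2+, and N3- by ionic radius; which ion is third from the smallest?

All of these have 10 electrons (isoelectronic). With the same electron cloud, the ion with the most protons pulls it in tightest. Nuclear charges: Si4+ (Z=14), Mg2+ (Z=12), Na+ (Z=11), F- (Z=9), O2- (Z=8), N3- (Z=7). Highest Z is smallest.
So the order is Si4+ < Mg2+ < Na+ < F- < O2- < N3-; the 3rd-smallest ion is Na+.

Na+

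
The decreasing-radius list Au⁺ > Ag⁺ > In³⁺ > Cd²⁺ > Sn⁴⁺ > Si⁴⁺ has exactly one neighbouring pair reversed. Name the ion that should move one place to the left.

Scanning neighbour by neighbour, only In³⁺/Cd²⁺ violates a trend: In³⁺ and Cd²⁺ share 46 electrons; the higher nuclear charge on In (Z=49) contracts it more, so In³⁺ < Cd²⁺. That makes Cd²⁺ the one sitting a position late relative to where it belongs.

Cd²⁺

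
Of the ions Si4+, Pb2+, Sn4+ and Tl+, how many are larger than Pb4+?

2

Tabulating Z and e⁻: Si4+ has 10 e⁻ (Z=14), Sn4+ has 46 e⁻ (Z=50), Pb4+ has 78 e⁻ (Z=82), Pb2+ has 80 e⁻ (Z=82), Tl+ has 80 e⁻ (Z=81). Si4+ < Sn4+ (same group, period 3 vs 5); Sn4+ < Pb4+ (same group, 1 shell fewer); Pb4+ < Pb2+ (same element, +4 vs +2); Pb2+ < Tl+ (both 80 e⁻, Z=82>81).
Overall: Si4+ < Sn4+ < Pb4+ < Pb2+ < Tl+. Pb4+ has 2 below it and 2 above. Count: 2.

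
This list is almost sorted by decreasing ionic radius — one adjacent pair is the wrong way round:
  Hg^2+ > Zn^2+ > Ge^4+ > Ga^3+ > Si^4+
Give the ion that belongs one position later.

Ge^4+

Scanning neighbour by neighbour, only Ge^4+/Ga^3+ violates a trend: both have 28 electrons but Z(Ge)=32 > Z(Ga)=31, so Ge^4+ should be the smaller of the two. That makes Ge^4+ the one sitting a position early relative to where it belongs.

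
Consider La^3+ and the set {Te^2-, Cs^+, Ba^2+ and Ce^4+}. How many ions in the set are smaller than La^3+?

All of these have 54 electrons (isoelectronic). With the same electron cloud, the ion with the most protons pulls it in tightest. Nuclear charges: Ce^4+ (Z=58), La^3+ (Z=57), Ba^2+ (Z=56), Cs^+ (Z=55), Te^2- (Z=52). Highest Z is smallest.
Overall: Ce^4+ < La^3+ < Ba^2+ < Cs^+ < Te^2-. La^3+ has 1 below it and 3 above. So 1 is smaller.

1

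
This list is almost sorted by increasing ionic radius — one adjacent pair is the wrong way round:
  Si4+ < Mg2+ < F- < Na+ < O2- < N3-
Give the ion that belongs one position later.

Check each adjacent pair. F- and Na+ are reversed: Na+ and F- share 10 electrons; the higher nuclear charge on Na (Z=11) contracts it more, so Na+ < F-. No other neighbouring pair contradicts the periodic trends, so F- is the ion listed too early.

F-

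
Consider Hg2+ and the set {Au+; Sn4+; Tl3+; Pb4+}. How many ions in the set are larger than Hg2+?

1

Electron counts and nuclear charges: Sn4+: 46 e⁻, Z=50, Pb4+: 78 e⁻, Z=82, Tl3+: 78 e⁻, Z=81, Hg2+: 78 e⁻, Z=80, Au+: 78 e⁻, Z=79. Sn4+ < Pb4+ (same group, 1 shell fewer); Pb4+ < Tl3+ (both 78 e⁻, Z=82>81); Tl3+ < Hg2+ (both 78 e⁻, Z=81>80); Hg2+ < Au+ (both 78 e⁻, Z=80>79).
Relative to Hg2+, the ions that are larger are Au+. So 1 is larger.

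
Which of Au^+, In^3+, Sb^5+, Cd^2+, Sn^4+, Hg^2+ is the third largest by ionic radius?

Electron counts and nuclear charges: Sb^5+: 46 e⁻, Z=51, Sn^4+: 46 e⁻, Z=50, In^3+: 46 e⁻, Z=49, Cd^2+: 46 e⁻, Z=48, Hg^2+: 78 e⁻, Z=80, Au^+: 78 e⁻, Z=79. Sb^5+ < Sn^4+ (both 46 e⁻, Z=51>50); Sn^4+ < In^3+ (both 46 e⁻, Z=50>49); In^3+ < Cd^2+ (both 46 e⁻, Z=49>48); Cd^2+ < Hg^2+ (same group, 1 shell fewer); Hg^2+ < Au^+ (isoelectronic, higher Z=80 is smaller).
Ordering: Sb^5+ < Sn^4+ < In^3+ < Cd^2+ < Hg^2+ < Au^+. The third largest is Cd^2+.

Cd^2+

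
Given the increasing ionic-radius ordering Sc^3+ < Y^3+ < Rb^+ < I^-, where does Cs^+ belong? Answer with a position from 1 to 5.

4

Electron counts and nuclear charges: Sc^3+: 18 e⁻, Z=21, Y^3+: 36 e⁻, Z=39, Rb^+: 36 e⁻, Z=37, Cs^+: 54 e⁻, Z=55, I^-: 54 e⁻, Z=53. Sc^3+ < Y^3+ (same group, 1 shell fewer); Y^3+ < Rb^+ (both 36 e⁻, Z=39>37); Rb^+ < Cs^+ (same group, 1 shell fewer); Cs^+ < I^- (both 54 e⁻, Z=55>53).
Merged order: Sc^3+ < Y^3+ < Rb^+ < Cs^+ < I^- — Cs^+ is number 4.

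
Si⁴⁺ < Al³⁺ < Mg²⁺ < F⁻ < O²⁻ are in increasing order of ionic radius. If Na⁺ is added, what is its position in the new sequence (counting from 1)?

These species are isoelectronic with 10 electrons. The only difference is the number of protons: Si⁴⁺ (Z=14), Al³⁺ (Z=13), Mg²⁺ (Z=12), Na⁺ (Z=11), F⁻ (Z=9), O²⁻ (Z=8). The strongest nuclear pull (Si⁴⁺) gives the smallest ion.
Merged order: Si⁴⁺ < Al³⁺ < Mg²⁺ < Na⁺ < F⁻ < O²⁻ — Na⁺ is number 4.

4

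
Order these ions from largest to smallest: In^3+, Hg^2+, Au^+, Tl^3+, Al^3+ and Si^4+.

Si^4+ (Z=14, 10 e⁻), Al^3+ (Z=13, 10 e⁻), In^3+ (Z=49, 46 e⁻), Tl^3+ (Z=81, 78 e⁻), Hg^2+ (Z=80, 78 e⁻), Au^+ (Z=79, 78 e⁻). Si^4+ < Al^3+ (isoelectronic, higher Z=14 is smaller); Al^3+ < In^3+ (same group, 2 shells fewer); In^3+ < Tl^3+ (same group, 1 shell fewer); Tl^3+ < Hg^2+ (both 78 e⁻, Z=81>80); Hg^2+ < Au^+ (isoelectronic, higher Z=80 is smaller).

Au^+ > Hg^2+ > Tl^3+ > In^3+ > Al^3+ > Si^4+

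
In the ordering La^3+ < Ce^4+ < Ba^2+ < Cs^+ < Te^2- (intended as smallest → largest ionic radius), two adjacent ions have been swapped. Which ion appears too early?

La^3+

The pair La^3+, Ce^4+ is the wrong way round — both have 54 electrons but Z(Ce)=58 > Z(La)=57, so Ce^4+ should be the smaller of the two. All other adjacent pairs agree with periodic trends, so La^3+ is the misplaced ion.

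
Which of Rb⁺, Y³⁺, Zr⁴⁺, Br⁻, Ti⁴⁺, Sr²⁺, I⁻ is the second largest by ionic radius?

First list Z and electron count for each: Ti⁴⁺: 18 e⁻, Z=22, Zr⁴⁺: 36 e⁻, Z=40, Y³⁺: 36 e⁻, Z=39, Sr²⁺: 36 e⁻, Z=38, Rb⁺: 36 e⁻, Z=37, Br⁻: 36 e⁻, Z=35, I⁻: 54 e⁻, Z=53. Ti⁴⁺ < Zr⁴⁺ (same group, 1 shell fewer); Zr⁴⁺ < Y³⁺ (isoelectronic, higher Z=40 is smaller); Y³⁺ < Sr²⁺ (isoelectronic, higher Z=39 is smaller); Sr²⁺ < Rb⁺ (both 36 e⁻, Z=38>37); Rb⁺ < Br⁻ (isoelectronic, higher Z=37 is smaller); Br⁻ < I⁻ (same group, period 4 vs 5).
Ordering: Ti⁴⁺ < Zr⁴⁺ < Y³⁺ < Sr²⁺ < Rb⁺ < Br⁻ < I⁻. The second largest is Br⁻.

Br⁻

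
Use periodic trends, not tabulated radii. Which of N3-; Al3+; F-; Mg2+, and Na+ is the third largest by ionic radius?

Each ion has 10 electrons. The ranking follows nuclear charge in reverse — greater Z gives a smaller radius. Al3+ (Z=13), Mg2+ (Z=12), Na+ (Z=11), F- (Z=9), N3- (Z=7).
So the order is Al3+ < Mg2+ < Na+ < F- < N3-; the 3rd-largest ion is Na+.

Na+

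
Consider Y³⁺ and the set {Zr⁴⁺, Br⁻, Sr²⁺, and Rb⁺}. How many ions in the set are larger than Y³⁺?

Each ion has 36 electrons. The ranking follows nuclear charge in reverse — greater Z gives a smaller radius. Zr⁴⁺ (Z=40), Y³⁺ (Z=39), Sr²⁺ (Z=38), Rb⁺ (Z=37), Br⁻ (Z=35).
Relative to Y³⁺, the ions that are larger are Sr²⁺, Rb⁺, Br⁻. That's 3.

3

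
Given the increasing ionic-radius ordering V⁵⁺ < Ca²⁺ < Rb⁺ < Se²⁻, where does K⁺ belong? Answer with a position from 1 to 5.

3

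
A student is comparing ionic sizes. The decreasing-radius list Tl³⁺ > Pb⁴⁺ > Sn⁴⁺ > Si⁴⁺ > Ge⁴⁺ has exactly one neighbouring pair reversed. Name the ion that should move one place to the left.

Ge⁴⁺

Scanning neighbour by neighbour, only Si⁴⁺/Ge⁴⁺ violates a trend: same group and charge — period 3 sits above period 4, so Si⁴⁺ is smaller. That makes Ge⁴⁺ the one sitting a position late relative to where it belongs.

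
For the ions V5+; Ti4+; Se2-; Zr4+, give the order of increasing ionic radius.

V5+ < Ti4+ < Zr4+ < Se2-

Tabulating Z and e⁻: V5+ has 18 e⁻ (Z=23), Ti4+ has 18 e⁻ (Z=22), Zr4+ has 36 e⁻ (Z=40), Se2- has 36 e⁻ (Z=34). V5+ < Ti4+ (isoelectronic, higher Z=23 is smaller); Ti4+ < Zr4+ (same group, period 4 vs 5); Zr4+ < Se2- (both 36 e⁻, Z=40>34).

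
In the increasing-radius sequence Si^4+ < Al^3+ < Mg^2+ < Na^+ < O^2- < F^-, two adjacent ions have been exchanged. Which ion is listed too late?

F^-

Scanning neighbour by neighbour, only O^2-/F^- violates a trend: F^- and O^2- share 10 electrons; the higher nuclear charge on F (Z=9) contracts it more, so F^- < O^2-. That makes F^- the one sitting a position late relative to where it belongs.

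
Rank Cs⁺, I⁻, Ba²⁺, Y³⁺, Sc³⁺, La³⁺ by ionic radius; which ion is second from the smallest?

First list Z and electron count for each: Sc³⁺ has 18 e⁻ (Z=21), Y³⁺ has 36 e⁻ (Z=39), La³⁺ has 54 e⁻ (Z=57), Ba²⁺ has 54 e⁻ (Z=56), Cs⁺ has 54 e⁻ (Z=55), I⁻ has 54 e⁻ (Z=53). Sc³⁺ < Y³⁺ (same group, 1 shell fewer); Y³⁺ < La³⁺ (same group, 1 shell fewer); La³⁺ < Ba²⁺ (both 54 e⁻, Z=57>56); Ba²⁺ < Cs⁺ (both 54 e⁻, Z=56>55); Cs⁺ < I⁻ (isoelectronic, higher Z=55 is smaller).
Full ascending order: Sc³⁺ < Y³⁺ < La³⁺ < Ba²⁺ < Cs⁺ < I⁻. Counting from the smallest, position 2 is Y³⁺.

Y³⁺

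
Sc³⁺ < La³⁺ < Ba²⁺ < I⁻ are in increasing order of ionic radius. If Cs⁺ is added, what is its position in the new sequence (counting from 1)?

4

First list Z and electron count for each: Sc³⁺ has 18 e⁻ (Z=21), La³⁺ has 54 e⁻ (Z=57), Ba²⁺ has 54 e⁻ (Z=56), Cs⁺ has 54 e⁻ (Z=55), I⁻ has 54 e⁻ (Z=53). Sc³⁺ < La³⁺ (same group, 2 shells fewer); La³⁺ < Ba²⁺ (both 54 e⁻, Z=57>56); Ba²⁺ < Cs⁺ (isoelectronic, higher Z=56 is smaller); Cs⁺ < I⁻ (isoelectronic, higher Z=55 is smaller).
Putting Cs⁺ in gives Sc³⁺ < La³⁺ < Ba²⁺ < Cs⁺ < I⁻; it lands at slot 4.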